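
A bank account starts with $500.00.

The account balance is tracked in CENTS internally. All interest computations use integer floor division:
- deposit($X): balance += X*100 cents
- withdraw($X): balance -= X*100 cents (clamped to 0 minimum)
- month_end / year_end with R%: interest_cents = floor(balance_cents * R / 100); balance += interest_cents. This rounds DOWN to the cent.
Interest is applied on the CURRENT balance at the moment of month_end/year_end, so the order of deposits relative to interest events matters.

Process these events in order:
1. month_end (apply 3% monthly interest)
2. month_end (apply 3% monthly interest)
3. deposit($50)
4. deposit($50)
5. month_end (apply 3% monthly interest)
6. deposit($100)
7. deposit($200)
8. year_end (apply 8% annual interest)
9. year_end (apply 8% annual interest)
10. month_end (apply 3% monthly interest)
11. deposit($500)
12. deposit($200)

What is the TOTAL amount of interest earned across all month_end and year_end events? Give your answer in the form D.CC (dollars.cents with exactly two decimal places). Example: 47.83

Answer: 240.53

Derivation:
After 1 (month_end (apply 3% monthly interest)): balance=$515.00 total_interest=$15.00
After 2 (month_end (apply 3% monthly interest)): balance=$530.45 total_interest=$30.45
After 3 (deposit($50)): balance=$580.45 total_interest=$30.45
After 4 (deposit($50)): balance=$630.45 total_interest=$30.45
After 5 (month_end (apply 3% monthly interest)): balance=$649.36 total_interest=$49.36
After 6 (deposit($100)): balance=$749.36 total_interest=$49.36
After 7 (deposit($200)): balance=$949.36 total_interest=$49.36
After 8 (year_end (apply 8% annual interest)): balance=$1025.30 total_interest=$125.30
After 9 (year_end (apply 8% annual interest)): balance=$1107.32 total_interest=$207.32
After 10 (month_end (apply 3% monthly interest)): balance=$1140.53 total_interest=$240.53
After 11 (deposit($500)): balance=$1640.53 total_interest=$240.53
After 12 (deposit($200)): balance=$1840.53 total_interest=$240.53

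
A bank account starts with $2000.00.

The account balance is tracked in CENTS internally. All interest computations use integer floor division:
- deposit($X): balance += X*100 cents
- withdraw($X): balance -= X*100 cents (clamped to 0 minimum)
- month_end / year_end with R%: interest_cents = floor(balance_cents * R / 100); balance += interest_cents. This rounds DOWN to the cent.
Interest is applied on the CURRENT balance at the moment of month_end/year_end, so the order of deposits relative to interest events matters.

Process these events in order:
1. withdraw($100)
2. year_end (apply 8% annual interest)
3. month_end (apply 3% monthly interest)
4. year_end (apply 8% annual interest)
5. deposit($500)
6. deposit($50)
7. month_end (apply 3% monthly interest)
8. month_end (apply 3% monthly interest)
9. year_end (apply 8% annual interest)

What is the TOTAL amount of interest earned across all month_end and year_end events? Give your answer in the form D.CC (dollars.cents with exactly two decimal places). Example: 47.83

Answer: 795.54

Derivation:
After 1 (withdraw($100)): balance=$1900.00 total_interest=$0.00
After 2 (year_end (apply 8% annual interest)): balance=$2052.00 total_interest=$152.00
After 3 (month_end (apply 3% monthly interest)): balance=$2113.56 total_interest=$213.56
After 4 (year_end (apply 8% annual interest)): balance=$2282.64 total_interest=$382.64
After 5 (deposit($500)): balance=$2782.64 total_interest=$382.64
After 6 (deposit($50)): balance=$2832.64 total_interest=$382.64
After 7 (month_end (apply 3% monthly interest)): balance=$2917.61 total_interest=$467.61
After 8 (month_end (apply 3% monthly interest)): balance=$3005.13 total_interest=$555.13
After 9 (year_end (apply 8% annual interest)): balance=$3245.54 total_interest=$795.54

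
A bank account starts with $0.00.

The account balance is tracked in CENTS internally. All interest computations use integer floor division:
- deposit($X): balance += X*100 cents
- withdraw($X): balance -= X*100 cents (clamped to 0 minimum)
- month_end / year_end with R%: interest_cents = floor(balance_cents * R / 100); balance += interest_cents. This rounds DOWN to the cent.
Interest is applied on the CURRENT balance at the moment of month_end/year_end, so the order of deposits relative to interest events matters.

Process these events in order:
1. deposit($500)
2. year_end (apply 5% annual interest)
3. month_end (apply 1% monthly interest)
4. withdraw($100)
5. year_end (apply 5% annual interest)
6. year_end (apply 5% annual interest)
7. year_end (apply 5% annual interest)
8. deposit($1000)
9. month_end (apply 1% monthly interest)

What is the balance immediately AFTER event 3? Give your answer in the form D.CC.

Answer: 530.25

Derivation:
After 1 (deposit($500)): balance=$500.00 total_interest=$0.00
After 2 (year_end (apply 5% annual interest)): balance=$525.00 total_interest=$25.00
After 3 (month_end (apply 1% monthly interest)): balance=$530.25 total_interest=$30.25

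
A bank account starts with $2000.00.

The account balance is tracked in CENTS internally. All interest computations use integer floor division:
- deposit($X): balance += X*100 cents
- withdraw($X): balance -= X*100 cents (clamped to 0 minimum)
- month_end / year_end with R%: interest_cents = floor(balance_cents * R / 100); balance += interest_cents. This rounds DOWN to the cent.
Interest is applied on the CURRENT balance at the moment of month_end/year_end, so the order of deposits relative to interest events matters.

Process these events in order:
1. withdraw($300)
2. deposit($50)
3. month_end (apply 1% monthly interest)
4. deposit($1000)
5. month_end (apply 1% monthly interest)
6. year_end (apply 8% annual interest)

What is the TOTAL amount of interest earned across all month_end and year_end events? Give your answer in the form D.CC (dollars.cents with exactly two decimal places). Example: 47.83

Answer: 268.78

Derivation:
After 1 (withdraw($300)): balance=$1700.00 total_interest=$0.00
After 2 (deposit($50)): balance=$1750.00 total_interest=$0.00
After 3 (month_end (apply 1% monthly interest)): balance=$1767.50 total_interest=$17.50
After 4 (deposit($1000)): balance=$2767.50 total_interest=$17.50
After 5 (month_end (apply 1% monthly interest)): balance=$2795.17 total_interest=$45.17
After 6 (year_end (apply 8% annual interest)): balance=$3018.78 total_interest=$268.78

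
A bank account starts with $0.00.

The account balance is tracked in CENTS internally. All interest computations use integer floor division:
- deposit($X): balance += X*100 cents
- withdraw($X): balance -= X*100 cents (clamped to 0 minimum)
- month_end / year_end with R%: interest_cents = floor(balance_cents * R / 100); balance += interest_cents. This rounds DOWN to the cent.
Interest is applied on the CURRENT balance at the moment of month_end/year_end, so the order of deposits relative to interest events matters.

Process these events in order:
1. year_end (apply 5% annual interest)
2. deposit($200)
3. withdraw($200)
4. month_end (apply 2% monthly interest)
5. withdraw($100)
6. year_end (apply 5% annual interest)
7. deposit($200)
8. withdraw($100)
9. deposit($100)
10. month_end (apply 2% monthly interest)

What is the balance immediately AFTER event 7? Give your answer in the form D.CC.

Answer: 200.00

Derivation:
After 1 (year_end (apply 5% annual interest)): balance=$0.00 total_interest=$0.00
After 2 (deposit($200)): balance=$200.00 total_interest=$0.00
After 3 (withdraw($200)): balance=$0.00 total_interest=$0.00
After 4 (month_end (apply 2% monthly interest)): balance=$0.00 total_interest=$0.00
After 5 (withdraw($100)): balance=$0.00 total_interest=$0.00
After 6 (year_end (apply 5% annual interest)): balance=$0.00 total_interest=$0.00
After 7 (deposit($200)): balance=$200.00 total_interest=$0.00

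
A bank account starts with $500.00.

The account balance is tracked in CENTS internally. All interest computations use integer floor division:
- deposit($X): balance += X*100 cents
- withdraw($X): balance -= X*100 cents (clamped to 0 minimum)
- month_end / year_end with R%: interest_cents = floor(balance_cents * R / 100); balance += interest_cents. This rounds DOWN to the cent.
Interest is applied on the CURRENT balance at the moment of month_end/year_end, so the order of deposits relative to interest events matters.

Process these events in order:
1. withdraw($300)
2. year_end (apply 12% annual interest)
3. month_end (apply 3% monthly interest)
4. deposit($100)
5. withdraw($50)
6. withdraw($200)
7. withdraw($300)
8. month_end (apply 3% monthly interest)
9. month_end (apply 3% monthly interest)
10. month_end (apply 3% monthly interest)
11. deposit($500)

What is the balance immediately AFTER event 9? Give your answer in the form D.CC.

Answer: 0.00

Derivation:
After 1 (withdraw($300)): balance=$200.00 total_interest=$0.00
After 2 (year_end (apply 12% annual interest)): balance=$224.00 total_interest=$24.00
After 3 (month_end (apply 3% monthly interest)): balance=$230.72 total_interest=$30.72
After 4 (deposit($100)): balance=$330.72 total_interest=$30.72
After 5 (withdraw($50)): balance=$280.72 total_interest=$30.72
After 6 (withdraw($200)): balance=$80.72 total_interest=$30.72
After 7 (withdraw($300)): balance=$0.00 total_interest=$30.72
After 8 (month_end (apply 3% monthly interest)): balance=$0.00 total_interest=$30.72
After 9 (month_end (apply 3% monthly interest)): balance=$0.00 total_interest=$30.72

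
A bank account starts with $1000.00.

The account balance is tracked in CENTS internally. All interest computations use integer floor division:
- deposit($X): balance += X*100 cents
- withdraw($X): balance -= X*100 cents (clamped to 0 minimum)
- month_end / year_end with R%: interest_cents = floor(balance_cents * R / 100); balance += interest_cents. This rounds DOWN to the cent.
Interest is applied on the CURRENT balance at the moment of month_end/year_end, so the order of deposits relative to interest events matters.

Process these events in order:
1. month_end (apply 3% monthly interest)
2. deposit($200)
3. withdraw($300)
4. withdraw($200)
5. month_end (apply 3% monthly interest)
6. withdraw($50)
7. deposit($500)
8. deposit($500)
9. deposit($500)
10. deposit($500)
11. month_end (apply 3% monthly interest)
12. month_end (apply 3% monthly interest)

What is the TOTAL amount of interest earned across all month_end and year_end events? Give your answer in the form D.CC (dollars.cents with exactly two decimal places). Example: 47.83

Answer: 216.43

Derivation:
After 1 (month_end (apply 3% monthly interest)): balance=$1030.00 total_interest=$30.00
After 2 (deposit($200)): balance=$1230.00 total_interest=$30.00
After 3 (withdraw($300)): balance=$930.00 total_interest=$30.00
After 4 (withdraw($200)): balance=$730.00 total_interest=$30.00
After 5 (month_end (apply 3% monthly interest)): balance=$751.90 total_interest=$51.90
After 6 (withdraw($50)): balance=$701.90 total_interest=$51.90
After 7 (deposit($500)): balance=$1201.90 total_interest=$51.90
After 8 (deposit($500)): balance=$1701.90 total_interest=$51.90
After 9 (deposit($500)): balance=$2201.90 total_interest=$51.90
After 10 (deposit($500)): balance=$2701.90 total_interest=$51.90
After 11 (month_end (apply 3% monthly interest)): balance=$2782.95 total_interest=$132.95
After 12 (month_end (apply 3% monthly interest)): balance=$2866.43 total_interest=$216.43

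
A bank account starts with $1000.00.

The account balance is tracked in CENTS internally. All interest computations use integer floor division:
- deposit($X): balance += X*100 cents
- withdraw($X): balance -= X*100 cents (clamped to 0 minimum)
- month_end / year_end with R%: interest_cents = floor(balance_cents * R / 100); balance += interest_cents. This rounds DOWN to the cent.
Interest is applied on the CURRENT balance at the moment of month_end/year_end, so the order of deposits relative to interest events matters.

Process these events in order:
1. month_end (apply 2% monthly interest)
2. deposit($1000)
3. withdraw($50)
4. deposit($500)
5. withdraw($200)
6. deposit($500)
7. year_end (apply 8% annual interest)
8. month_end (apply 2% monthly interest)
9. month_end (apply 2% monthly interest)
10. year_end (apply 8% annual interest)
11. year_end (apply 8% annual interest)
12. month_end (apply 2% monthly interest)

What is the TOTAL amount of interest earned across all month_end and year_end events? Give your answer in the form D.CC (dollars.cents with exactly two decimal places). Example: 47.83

After 1 (month_end (apply 2% monthly interest)): balance=$1020.00 total_interest=$20.00
After 2 (deposit($1000)): balance=$2020.00 total_interest=$20.00
After 3 (withdraw($50)): balance=$1970.00 total_interest=$20.00
After 4 (deposit($500)): balance=$2470.00 total_interest=$20.00
After 5 (withdraw($200)): balance=$2270.00 total_interest=$20.00
After 6 (deposit($500)): balance=$2770.00 total_interest=$20.00
After 7 (year_end (apply 8% annual interest)): balance=$2991.60 total_interest=$241.60
After 8 (month_end (apply 2% monthly interest)): balance=$3051.43 total_interest=$301.43
After 9 (month_end (apply 2% monthly interest)): balance=$3112.45 total_interest=$362.45
After 10 (year_end (apply 8% annual interest)): balance=$3361.44 total_interest=$611.44
After 11 (year_end (apply 8% annual interest)): balance=$3630.35 total_interest=$880.35
After 12 (month_end (apply 2% monthly interest)): balance=$3702.95 total_interest=$952.95

Answer: 952.95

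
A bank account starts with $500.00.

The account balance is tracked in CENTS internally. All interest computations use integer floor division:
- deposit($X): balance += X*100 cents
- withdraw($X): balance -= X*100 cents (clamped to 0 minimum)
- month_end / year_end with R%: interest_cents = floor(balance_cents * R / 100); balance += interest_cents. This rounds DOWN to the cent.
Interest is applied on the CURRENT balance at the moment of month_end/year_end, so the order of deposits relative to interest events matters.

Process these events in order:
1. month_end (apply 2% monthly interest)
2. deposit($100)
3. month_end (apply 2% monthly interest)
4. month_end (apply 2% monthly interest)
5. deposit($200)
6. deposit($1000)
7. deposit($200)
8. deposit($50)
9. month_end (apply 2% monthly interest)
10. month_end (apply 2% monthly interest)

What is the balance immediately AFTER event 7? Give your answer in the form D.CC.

After 1 (month_end (apply 2% monthly interest)): balance=$510.00 total_interest=$10.00
After 2 (deposit($100)): balance=$610.00 total_interest=$10.00
After 3 (month_end (apply 2% monthly interest)): balance=$622.20 total_interest=$22.20
After 4 (month_end (apply 2% monthly interest)): balance=$634.64 total_interest=$34.64
After 5 (deposit($200)): balance=$834.64 total_interest=$34.64
After 6 (deposit($1000)): balance=$1834.64 total_interest=$34.64
After 7 (deposit($200)): balance=$2034.64 total_interest=$34.64

Answer: 2034.64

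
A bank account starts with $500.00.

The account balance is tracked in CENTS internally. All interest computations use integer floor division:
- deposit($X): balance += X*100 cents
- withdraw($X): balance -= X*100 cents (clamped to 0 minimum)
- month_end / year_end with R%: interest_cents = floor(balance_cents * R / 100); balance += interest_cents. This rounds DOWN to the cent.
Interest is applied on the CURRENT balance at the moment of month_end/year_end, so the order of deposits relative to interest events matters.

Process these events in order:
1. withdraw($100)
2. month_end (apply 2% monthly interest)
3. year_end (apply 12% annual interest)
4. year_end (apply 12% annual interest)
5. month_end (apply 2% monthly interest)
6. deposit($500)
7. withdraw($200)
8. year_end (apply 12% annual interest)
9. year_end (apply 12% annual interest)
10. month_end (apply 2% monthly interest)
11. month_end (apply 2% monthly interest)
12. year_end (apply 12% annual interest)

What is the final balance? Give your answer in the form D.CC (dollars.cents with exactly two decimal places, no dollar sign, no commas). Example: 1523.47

After 1 (withdraw($100)): balance=$400.00 total_interest=$0.00
After 2 (month_end (apply 2% monthly interest)): balance=$408.00 total_interest=$8.00
After 3 (year_end (apply 12% annual interest)): balance=$456.96 total_interest=$56.96
After 4 (year_end (apply 12% annual interest)): balance=$511.79 total_interest=$111.79
After 5 (month_end (apply 2% monthly interest)): balance=$522.02 total_interest=$122.02
After 6 (deposit($500)): balance=$1022.02 total_interest=$122.02
After 7 (withdraw($200)): balance=$822.02 total_interest=$122.02
After 8 (year_end (apply 12% annual interest)): balance=$920.66 total_interest=$220.66
After 9 (year_end (apply 12% annual interest)): balance=$1031.13 total_interest=$331.13
After 10 (month_end (apply 2% monthly interest)): balance=$1051.75 total_interest=$351.75
After 11 (month_end (apply 2% monthly interest)): balance=$1072.78 total_interest=$372.78
After 12 (year_end (apply 12% annual interest)): balance=$1201.51 total_interest=$501.51

Answer: 1201.51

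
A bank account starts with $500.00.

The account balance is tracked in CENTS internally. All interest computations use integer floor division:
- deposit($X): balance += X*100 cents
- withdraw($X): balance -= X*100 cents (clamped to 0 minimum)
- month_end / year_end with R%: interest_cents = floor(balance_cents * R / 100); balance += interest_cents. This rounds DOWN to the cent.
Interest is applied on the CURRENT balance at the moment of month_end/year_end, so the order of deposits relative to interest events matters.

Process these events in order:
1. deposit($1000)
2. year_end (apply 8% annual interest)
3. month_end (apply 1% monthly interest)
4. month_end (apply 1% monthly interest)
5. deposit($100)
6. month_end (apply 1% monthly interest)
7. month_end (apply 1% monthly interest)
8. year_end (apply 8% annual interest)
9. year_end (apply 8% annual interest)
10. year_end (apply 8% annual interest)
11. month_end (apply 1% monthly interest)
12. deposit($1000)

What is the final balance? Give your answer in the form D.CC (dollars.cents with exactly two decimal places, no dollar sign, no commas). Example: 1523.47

Answer: 3274.60

Derivation:
After 1 (deposit($1000)): balance=$1500.00 total_interest=$0.00
After 2 (year_end (apply 8% annual interest)): balance=$1620.00 total_interest=$120.00
After 3 (month_end (apply 1% monthly interest)): balance=$1636.20 total_interest=$136.20
After 4 (month_end (apply 1% monthly interest)): balance=$1652.56 total_interest=$152.56
After 5 (deposit($100)): balance=$1752.56 total_interest=$152.56
After 6 (month_end (apply 1% monthly interest)): balance=$1770.08 total_interest=$170.08
After 7 (month_end (apply 1% monthly interest)): balance=$1787.78 total_interest=$187.78
After 8 (year_end (apply 8% annual interest)): balance=$1930.80 total_interest=$330.80
After 9 (year_end (apply 8% annual interest)): balance=$2085.26 total_interest=$485.26
After 10 (year_end (apply 8% annual interest)): balance=$2252.08 total_interest=$652.08
After 11 (month_end (apply 1% monthly interest)): balance=$2274.60 total_interest=$674.60
After 12 (deposit($1000)): balance=$3274.60 total_interest=$674.60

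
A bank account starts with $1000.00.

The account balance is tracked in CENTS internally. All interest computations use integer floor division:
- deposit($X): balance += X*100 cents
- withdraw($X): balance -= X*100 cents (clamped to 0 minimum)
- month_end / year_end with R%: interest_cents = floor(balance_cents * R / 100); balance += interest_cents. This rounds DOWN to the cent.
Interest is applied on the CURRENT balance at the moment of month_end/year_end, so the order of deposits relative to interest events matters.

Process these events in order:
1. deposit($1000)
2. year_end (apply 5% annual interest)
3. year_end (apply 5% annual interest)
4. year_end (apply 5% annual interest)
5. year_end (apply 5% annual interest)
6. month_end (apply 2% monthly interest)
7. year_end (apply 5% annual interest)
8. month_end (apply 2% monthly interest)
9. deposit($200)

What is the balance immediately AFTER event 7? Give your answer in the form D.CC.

After 1 (deposit($1000)): balance=$2000.00 total_interest=$0.00
After 2 (year_end (apply 5% annual interest)): balance=$2100.00 total_interest=$100.00
After 3 (year_end (apply 5% annual interest)): balance=$2205.00 total_interest=$205.00
After 4 (year_end (apply 5% annual interest)): balance=$2315.25 total_interest=$315.25
After 5 (year_end (apply 5% annual interest)): balance=$2431.01 total_interest=$431.01
After 6 (month_end (apply 2% monthly interest)): balance=$2479.63 total_interest=$479.63
After 7 (year_end (apply 5% annual interest)): balance=$2603.61 total_interest=$603.61

Answer: 2603.61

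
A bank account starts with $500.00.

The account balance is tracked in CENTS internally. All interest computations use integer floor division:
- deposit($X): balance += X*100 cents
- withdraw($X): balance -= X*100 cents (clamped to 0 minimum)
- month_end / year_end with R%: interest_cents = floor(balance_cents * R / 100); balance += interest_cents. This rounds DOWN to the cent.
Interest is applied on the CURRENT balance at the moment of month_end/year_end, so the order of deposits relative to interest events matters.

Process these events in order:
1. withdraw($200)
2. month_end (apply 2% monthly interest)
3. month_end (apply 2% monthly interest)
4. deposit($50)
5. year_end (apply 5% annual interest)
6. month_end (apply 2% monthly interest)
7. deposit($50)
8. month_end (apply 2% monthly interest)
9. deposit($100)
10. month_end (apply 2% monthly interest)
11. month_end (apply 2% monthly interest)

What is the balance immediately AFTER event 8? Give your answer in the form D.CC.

Answer: 446.57

Derivation:
After 1 (withdraw($200)): balance=$300.00 total_interest=$0.00
After 2 (month_end (apply 2% monthly interest)): balance=$306.00 total_interest=$6.00
After 3 (month_end (apply 2% monthly interest)): balance=$312.12 total_interest=$12.12
After 4 (deposit($50)): balance=$362.12 total_interest=$12.12
After 5 (year_end (apply 5% annual interest)): balance=$380.22 total_interest=$30.22
After 6 (month_end (apply 2% monthly interest)): balance=$387.82 total_interest=$37.82
After 7 (deposit($50)): balance=$437.82 total_interest=$37.82
After 8 (month_end (apply 2% monthly interest)): balance=$446.57 total_interest=$46.57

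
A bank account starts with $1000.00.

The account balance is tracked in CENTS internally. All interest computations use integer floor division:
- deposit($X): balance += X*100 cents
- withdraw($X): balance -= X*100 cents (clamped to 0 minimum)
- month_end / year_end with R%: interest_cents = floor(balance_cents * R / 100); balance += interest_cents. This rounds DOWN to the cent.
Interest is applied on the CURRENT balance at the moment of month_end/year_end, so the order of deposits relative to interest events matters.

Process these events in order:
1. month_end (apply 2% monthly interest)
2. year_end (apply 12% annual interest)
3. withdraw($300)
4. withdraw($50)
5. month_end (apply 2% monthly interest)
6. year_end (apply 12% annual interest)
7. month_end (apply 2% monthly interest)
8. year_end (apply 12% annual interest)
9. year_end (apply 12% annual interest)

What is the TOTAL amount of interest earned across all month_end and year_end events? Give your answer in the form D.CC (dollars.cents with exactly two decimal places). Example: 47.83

Answer: 508.20

Derivation:
After 1 (month_end (apply 2% monthly interest)): balance=$1020.00 total_interest=$20.00
After 2 (year_end (apply 12% annual interest)): balance=$1142.40 total_interest=$142.40
After 3 (withdraw($300)): balance=$842.40 total_interest=$142.40
After 4 (withdraw($50)): balance=$792.40 total_interest=$142.40
After 5 (month_end (apply 2% monthly interest)): balance=$808.24 total_interest=$158.24
After 6 (year_end (apply 12% annual interest)): balance=$905.22 total_interest=$255.22
After 7 (month_end (apply 2% monthly interest)): balance=$923.32 total_interest=$273.32
After 8 (year_end (apply 12% annual interest)): balance=$1034.11 total_interest=$384.11
After 9 (year_end (apply 12% annual interest)): balance=$1158.20 total_interest=$508.20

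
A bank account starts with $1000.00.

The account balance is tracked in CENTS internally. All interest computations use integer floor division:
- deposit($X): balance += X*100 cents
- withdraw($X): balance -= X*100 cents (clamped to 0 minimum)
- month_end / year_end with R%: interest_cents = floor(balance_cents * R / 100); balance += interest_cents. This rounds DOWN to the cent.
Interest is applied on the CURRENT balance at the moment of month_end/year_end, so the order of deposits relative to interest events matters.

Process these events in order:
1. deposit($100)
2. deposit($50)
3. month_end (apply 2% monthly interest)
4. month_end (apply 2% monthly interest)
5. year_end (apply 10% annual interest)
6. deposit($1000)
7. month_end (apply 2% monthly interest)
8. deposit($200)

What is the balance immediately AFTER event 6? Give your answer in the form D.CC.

After 1 (deposit($100)): balance=$1100.00 total_interest=$0.00
After 2 (deposit($50)): balance=$1150.00 total_interest=$0.00
After 3 (month_end (apply 2% monthly interest)): balance=$1173.00 total_interest=$23.00
After 4 (month_end (apply 2% monthly interest)): balance=$1196.46 total_interest=$46.46
After 5 (year_end (apply 10% annual interest)): balance=$1316.10 total_interest=$166.10
After 6 (deposit($1000)): balance=$2316.10 total_interest=$166.10

Answer: 2316.10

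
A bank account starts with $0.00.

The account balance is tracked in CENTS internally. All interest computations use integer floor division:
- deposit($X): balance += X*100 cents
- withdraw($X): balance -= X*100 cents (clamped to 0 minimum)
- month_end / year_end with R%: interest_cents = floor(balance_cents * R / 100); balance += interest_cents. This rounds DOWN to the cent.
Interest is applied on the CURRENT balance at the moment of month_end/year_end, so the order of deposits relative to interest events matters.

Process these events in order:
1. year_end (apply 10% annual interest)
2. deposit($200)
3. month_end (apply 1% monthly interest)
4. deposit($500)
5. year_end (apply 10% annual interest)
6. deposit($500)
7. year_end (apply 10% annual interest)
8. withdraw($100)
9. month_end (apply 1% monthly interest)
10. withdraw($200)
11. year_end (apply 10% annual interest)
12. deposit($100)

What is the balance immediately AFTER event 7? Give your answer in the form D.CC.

After 1 (year_end (apply 10% annual interest)): balance=$0.00 total_interest=$0.00
After 2 (deposit($200)): balance=$200.00 total_interest=$0.00
After 3 (month_end (apply 1% monthly interest)): balance=$202.00 total_interest=$2.00
After 4 (deposit($500)): balance=$702.00 total_interest=$2.00
After 5 (year_end (apply 10% annual interest)): balance=$772.20 total_interest=$72.20
After 6 (deposit($500)): balance=$1272.20 total_interest=$72.20
After 7 (year_end (apply 10% annual interest)): balance=$1399.42 total_interest=$199.42

Answer: 1399.42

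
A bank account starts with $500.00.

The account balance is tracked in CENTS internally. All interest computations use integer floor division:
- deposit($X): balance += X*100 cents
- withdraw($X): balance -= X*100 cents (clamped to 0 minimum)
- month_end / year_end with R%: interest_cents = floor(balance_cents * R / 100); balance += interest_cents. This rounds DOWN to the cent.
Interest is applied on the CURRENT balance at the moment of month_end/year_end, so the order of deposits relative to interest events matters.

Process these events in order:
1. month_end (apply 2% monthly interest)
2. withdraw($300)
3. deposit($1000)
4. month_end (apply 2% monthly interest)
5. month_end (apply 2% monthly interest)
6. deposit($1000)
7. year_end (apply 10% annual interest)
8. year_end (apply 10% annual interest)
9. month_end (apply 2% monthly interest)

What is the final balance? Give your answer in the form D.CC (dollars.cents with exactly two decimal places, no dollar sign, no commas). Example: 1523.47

Answer: 2787.89

Derivation:
After 1 (month_end (apply 2% monthly interest)): balance=$510.00 total_interest=$10.00
After 2 (withdraw($300)): balance=$210.00 total_interest=$10.00
After 3 (deposit($1000)): balance=$1210.00 total_interest=$10.00
After 4 (month_end (apply 2% monthly interest)): balance=$1234.20 total_interest=$34.20
After 5 (month_end (apply 2% monthly interest)): balance=$1258.88 total_interest=$58.88
After 6 (deposit($1000)): balance=$2258.88 total_interest=$58.88
After 7 (year_end (apply 10% annual interest)): balance=$2484.76 total_interest=$284.76
After 8 (year_end (apply 10% annual interest)): balance=$2733.23 total_interest=$533.23
After 9 (month_end (apply 2% monthly interest)): balance=$2787.89 total_interest=$587.89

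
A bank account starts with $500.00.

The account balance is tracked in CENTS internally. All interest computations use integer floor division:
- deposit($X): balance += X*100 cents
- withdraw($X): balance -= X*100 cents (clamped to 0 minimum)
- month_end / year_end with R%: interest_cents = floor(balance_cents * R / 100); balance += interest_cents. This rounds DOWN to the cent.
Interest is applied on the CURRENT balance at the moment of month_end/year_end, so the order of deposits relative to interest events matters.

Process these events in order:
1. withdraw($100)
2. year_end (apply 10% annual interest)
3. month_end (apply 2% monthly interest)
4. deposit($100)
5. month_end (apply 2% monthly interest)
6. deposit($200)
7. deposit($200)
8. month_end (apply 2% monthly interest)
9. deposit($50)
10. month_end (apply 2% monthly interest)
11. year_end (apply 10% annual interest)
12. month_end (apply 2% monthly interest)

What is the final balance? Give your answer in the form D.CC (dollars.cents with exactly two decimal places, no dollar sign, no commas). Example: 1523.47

Answer: 1177.56

Derivation:
After 1 (withdraw($100)): balance=$400.00 total_interest=$0.00
After 2 (year_end (apply 10% annual interest)): balance=$440.00 total_interest=$40.00
After 3 (month_end (apply 2% monthly interest)): balance=$448.80 total_interest=$48.80
After 4 (deposit($100)): balance=$548.80 total_interest=$48.80
After 5 (month_end (apply 2% monthly interest)): balance=$559.77 total_interest=$59.77
After 6 (deposit($200)): balance=$759.77 total_interest=$59.77
After 7 (deposit($200)): balance=$959.77 total_interest=$59.77
After 8 (month_end (apply 2% monthly interest)): balance=$978.96 total_interest=$78.96
After 9 (deposit($50)): balance=$1028.96 total_interest=$78.96
After 10 (month_end (apply 2% monthly interest)): balance=$1049.53 total_interest=$99.53
After 11 (year_end (apply 10% annual interest)): balance=$1154.48 total_interest=$204.48
After 12 (month_end (apply 2% monthly interest)): balance=$1177.56 total_interest=$227.56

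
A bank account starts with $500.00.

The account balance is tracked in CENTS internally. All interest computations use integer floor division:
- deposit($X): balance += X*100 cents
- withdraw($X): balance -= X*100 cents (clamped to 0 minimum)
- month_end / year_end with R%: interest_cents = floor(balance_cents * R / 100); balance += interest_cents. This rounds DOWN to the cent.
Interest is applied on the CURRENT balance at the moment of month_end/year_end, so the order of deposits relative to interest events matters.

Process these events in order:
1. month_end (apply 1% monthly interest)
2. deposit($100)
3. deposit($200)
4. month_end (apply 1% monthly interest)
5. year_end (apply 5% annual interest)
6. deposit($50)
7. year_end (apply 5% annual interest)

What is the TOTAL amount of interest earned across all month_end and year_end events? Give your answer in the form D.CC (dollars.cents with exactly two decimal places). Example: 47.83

Answer: 98.88

Derivation:
After 1 (month_end (apply 1% monthly interest)): balance=$505.00 total_interest=$5.00
After 2 (deposit($100)): balance=$605.00 total_interest=$5.00
After 3 (deposit($200)): balance=$805.00 total_interest=$5.00
After 4 (month_end (apply 1% monthly interest)): balance=$813.05 total_interest=$13.05
After 5 (year_end (apply 5% annual interest)): balance=$853.70 total_interest=$53.70
After 6 (deposit($50)): balance=$903.70 total_interest=$53.70
After 7 (year_end (apply 5% annual interest)): balance=$948.88 total_interest=$98.88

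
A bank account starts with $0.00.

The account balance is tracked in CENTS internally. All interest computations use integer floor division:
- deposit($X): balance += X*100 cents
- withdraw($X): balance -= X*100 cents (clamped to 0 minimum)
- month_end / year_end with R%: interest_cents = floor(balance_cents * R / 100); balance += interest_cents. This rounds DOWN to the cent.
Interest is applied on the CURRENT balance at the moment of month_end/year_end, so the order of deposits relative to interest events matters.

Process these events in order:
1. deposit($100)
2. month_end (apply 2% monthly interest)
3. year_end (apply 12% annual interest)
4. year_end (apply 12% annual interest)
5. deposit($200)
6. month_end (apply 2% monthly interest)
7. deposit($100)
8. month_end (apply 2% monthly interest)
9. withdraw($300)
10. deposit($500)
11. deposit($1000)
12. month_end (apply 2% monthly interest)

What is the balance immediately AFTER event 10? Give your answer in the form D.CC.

After 1 (deposit($100)): balance=$100.00 total_interest=$0.00
After 2 (month_end (apply 2% monthly interest)): balance=$102.00 total_interest=$2.00
After 3 (year_end (apply 12% annual interest)): balance=$114.24 total_interest=$14.24
After 4 (year_end (apply 12% annual interest)): balance=$127.94 total_interest=$27.94
After 5 (deposit($200)): balance=$327.94 total_interest=$27.94
After 6 (month_end (apply 2% monthly interest)): balance=$334.49 total_interest=$34.49
After 7 (deposit($100)): balance=$434.49 total_interest=$34.49
After 8 (month_end (apply 2% monthly interest)): balance=$443.17 total_interest=$43.17
After 9 (withdraw($300)): balance=$143.17 total_interest=$43.17
After 10 (deposit($500)): balance=$643.17 total_interest=$43.17

Answer: 643.17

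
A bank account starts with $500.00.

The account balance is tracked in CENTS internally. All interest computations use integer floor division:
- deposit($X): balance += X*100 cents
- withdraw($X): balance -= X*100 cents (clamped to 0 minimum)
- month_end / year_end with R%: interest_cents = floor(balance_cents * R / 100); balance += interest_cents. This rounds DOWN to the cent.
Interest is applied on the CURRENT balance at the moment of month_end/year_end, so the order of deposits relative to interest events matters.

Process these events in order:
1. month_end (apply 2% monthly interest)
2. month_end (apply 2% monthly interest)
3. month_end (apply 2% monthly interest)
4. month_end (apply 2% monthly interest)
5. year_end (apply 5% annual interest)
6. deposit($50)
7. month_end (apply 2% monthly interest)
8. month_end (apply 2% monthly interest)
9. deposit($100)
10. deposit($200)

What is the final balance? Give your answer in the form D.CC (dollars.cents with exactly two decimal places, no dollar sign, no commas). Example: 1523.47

Answer: 943.24

Derivation:
After 1 (month_end (apply 2% monthly interest)): balance=$510.00 total_interest=$10.00
After 2 (month_end (apply 2% monthly interest)): balance=$520.20 total_interest=$20.20
After 3 (month_end (apply 2% monthly interest)): balance=$530.60 total_interest=$30.60
After 4 (month_end (apply 2% monthly interest)): balance=$541.21 total_interest=$41.21
After 5 (year_end (apply 5% annual interest)): balance=$568.27 total_interest=$68.27
After 6 (deposit($50)): balance=$618.27 total_interest=$68.27
After 7 (month_end (apply 2% monthly interest)): balance=$630.63 total_interest=$80.63
After 8 (month_end (apply 2% monthly interest)): balance=$643.24 total_interest=$93.24
After 9 (deposit($100)): balance=$743.24 total_interest=$93.24
After 10 (deposit($200)): balance=$943.24 total_interest=$93.24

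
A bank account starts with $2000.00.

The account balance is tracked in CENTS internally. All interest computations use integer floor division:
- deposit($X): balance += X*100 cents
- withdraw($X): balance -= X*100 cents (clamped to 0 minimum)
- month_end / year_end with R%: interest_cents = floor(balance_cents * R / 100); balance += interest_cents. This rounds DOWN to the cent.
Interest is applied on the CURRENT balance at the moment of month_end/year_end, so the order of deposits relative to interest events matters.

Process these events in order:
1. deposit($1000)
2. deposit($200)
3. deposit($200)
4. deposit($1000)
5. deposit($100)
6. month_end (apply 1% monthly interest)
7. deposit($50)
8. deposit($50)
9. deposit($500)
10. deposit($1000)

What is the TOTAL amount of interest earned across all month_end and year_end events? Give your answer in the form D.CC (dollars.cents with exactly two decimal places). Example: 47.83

After 1 (deposit($1000)): balance=$3000.00 total_interest=$0.00
After 2 (deposit($200)): balance=$3200.00 total_interest=$0.00
After 3 (deposit($200)): balance=$3400.00 total_interest=$0.00
After 4 (deposit($1000)): balance=$4400.00 total_interest=$0.00
After 5 (deposit($100)): balance=$4500.00 total_interest=$0.00
After 6 (month_end (apply 1% monthly interest)): balance=$4545.00 total_interest=$45.00
After 7 (deposit($50)): balance=$4595.00 total_interest=$45.00
After 8 (deposit($50)): balance=$4645.00 total_interest=$45.00
After 9 (deposit($500)): balance=$5145.00 total_interest=$45.00
After 10 (deposit($1000)): balance=$6145.00 total_interest=$45.00

Answer: 45.00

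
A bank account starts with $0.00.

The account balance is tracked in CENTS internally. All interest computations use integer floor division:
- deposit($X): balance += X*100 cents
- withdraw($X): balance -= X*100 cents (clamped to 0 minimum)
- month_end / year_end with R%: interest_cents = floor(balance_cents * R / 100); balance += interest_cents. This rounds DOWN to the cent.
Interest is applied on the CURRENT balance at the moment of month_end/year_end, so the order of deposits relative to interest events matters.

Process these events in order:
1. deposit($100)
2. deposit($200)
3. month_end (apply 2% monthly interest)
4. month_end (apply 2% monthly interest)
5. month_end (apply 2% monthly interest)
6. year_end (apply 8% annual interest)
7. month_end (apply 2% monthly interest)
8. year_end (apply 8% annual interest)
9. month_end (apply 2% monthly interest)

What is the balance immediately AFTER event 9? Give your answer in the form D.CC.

Answer: 386.31

Derivation:
After 1 (deposit($100)): balance=$100.00 total_interest=$0.00
After 2 (deposit($200)): balance=$300.00 total_interest=$0.00
After 3 (month_end (apply 2% monthly interest)): balance=$306.00 total_interest=$6.00
After 4 (month_end (apply 2% monthly interest)): balance=$312.12 total_interest=$12.12
After 5 (month_end (apply 2% monthly interest)): balance=$318.36 total_interest=$18.36
After 6 (year_end (apply 8% annual interest)): balance=$343.82 total_interest=$43.82
After 7 (month_end (apply 2% monthly interest)): balance=$350.69 total_interest=$50.69
After 8 (year_end (apply 8% annual interest)): balance=$378.74 total_interest=$78.74
After 9 (month_end (apply 2% monthly interest)): balance=$386.31 total_interest=$86.31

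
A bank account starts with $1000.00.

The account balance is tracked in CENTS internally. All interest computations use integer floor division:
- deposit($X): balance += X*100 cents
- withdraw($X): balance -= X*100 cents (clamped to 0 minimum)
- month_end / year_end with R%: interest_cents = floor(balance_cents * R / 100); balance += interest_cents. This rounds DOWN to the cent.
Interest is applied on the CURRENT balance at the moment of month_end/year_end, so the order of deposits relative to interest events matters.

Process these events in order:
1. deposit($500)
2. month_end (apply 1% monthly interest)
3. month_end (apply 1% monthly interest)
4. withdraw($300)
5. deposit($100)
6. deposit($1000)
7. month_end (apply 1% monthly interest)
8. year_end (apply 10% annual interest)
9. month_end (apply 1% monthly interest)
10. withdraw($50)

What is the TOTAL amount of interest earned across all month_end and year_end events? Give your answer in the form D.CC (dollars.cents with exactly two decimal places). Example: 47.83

Answer: 314.67

Derivation:
After 1 (deposit($500)): balance=$1500.00 total_interest=$0.00
After 2 (month_end (apply 1% monthly interest)): balance=$1515.00 total_interest=$15.00
After 3 (month_end (apply 1% monthly interest)): balance=$1530.15 total_interest=$30.15
After 4 (withdraw($300)): balance=$1230.15 total_interest=$30.15
After 5 (deposit($100)): balance=$1330.15 total_interest=$30.15
After 6 (deposit($1000)): balance=$2330.15 total_interest=$30.15
After 7 (month_end (apply 1% monthly interest)): balance=$2353.45 total_interest=$53.45
After 8 (year_end (apply 10% annual interest)): balance=$2588.79 total_interest=$288.79
After 9 (month_end (apply 1% monthly interest)): balance=$2614.67 total_interest=$314.67
After 10 (withdraw($50)): balance=$2564.67 total_interest=$314.67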